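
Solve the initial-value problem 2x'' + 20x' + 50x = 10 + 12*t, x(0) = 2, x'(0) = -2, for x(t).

Divide through by 2: x'' + 10x' + 25x = 5 + 6*t.
Characteristic equation r² + 10r + 25 = 0 has discriminant (10)² - 4·(25) = 0, so r = -5 is a repeated root.
Hence x_h = (C1 + C2*t)*exp(-5*t).
For the particular solution try x_p = A0 + A1*t. Substituting and matching coefficients of each power of t gives A0 = 13/125, A1 = 6/25, so x_p = 13/125 + 6*t/25.
General solution: x = 13/125 + 6*t/25 + C1*exp(-5*t) + C2*t*exp(-5*t).
Apply the initial conditions: x(0) = 13/125 + C1 = 2 and x'(0) = 6/25 + C2 - 5*C1 = -2. Solving gives C1 = 237/125, C2 = 181/25.

x = 13/125 + 6*t/25 + 237*exp(-5*t)/125 + 181*t*exp(-5*t)/25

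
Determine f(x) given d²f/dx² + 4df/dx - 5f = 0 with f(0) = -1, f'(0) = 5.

f = -exp(-5*x)

Characteristic equation r² + 4r - 5 = 0 factors as (r - 1)(r + 5) = 0, so r = 1, -5.
Hence f_h = C1*exp(x) + C2*exp(-5*x).
Apply the initial conditions: f(0) = C1 + C2 = -1 and f'(0) = C1 - 5*C2 = 5. Solving gives C1 = 0, C2 = -1.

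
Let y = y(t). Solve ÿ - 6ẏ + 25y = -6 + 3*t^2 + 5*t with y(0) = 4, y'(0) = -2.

y = -2934/15625 + 3*t**2/25 + 161*t/625 - 231577*exp(3*t)*sin(4*t)/62500 + 65434*cos(4*t)*exp(3*t)/15625

Characteristic equation r² - 6r + 25 = 0 has discriminant (-6)² - 4·(25) = -64 < 0, so r = 3 ± 4i.
Hence y_h = C1*cos(4*t)*exp(3*t) + C2*exp(3*t)*sin(4*t).
For the particular solution try y_p = A0 + A1*t + A2*t^2. Substituting and matching coefficients of each power of t gives A0 = -2934/15625, A1 = 161/625, A2 = 3/25, so y_p = -2934/15625 + 3*t^2/25 + 161*t/625.
General solution: y = -2934/15625 + 3*t^2/25 + 161*t/625 + C1*cos(4*t)*exp(3*t) + C2*exp(3*t)*sin(4*t).
Apply the initial conditions: y(0) = -2934/15625 + C1 = 4 and y'(0) = 161/625 + 3*C1 + 4*C2 = -2. Solving gives C1 = 65434/15625, C2 = -231577/62500.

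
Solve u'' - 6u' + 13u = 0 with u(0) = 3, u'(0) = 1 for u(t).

u = -4*exp(3*t)*sin(2*t) + 3*cos(2*t)*exp(3*t)

Characteristic equation r² - 6r + 13 = 0 has discriminant (-6)² - 4·(13) = -16 < 0, so r = 3 ± 2i.
Hence u_h = C1*cos(2*t)*exp(3*t) + C2*exp(3*t)*sin(2*t).
Apply the initial conditions: u(0) = C1 = 3 and u'(0) = 2*C2 + 3*C1 = 1. Solving gives C1 = 3, C2 = -4.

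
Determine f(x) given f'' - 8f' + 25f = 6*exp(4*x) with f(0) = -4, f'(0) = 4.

f = 2*exp(4*x)/3 - 14*cos(3*x)*exp(4*x)/3 + 20*exp(4*x)*sin(3*x)/3

Characteristic equation r² - 8r + 25 = 0 has discriminant (-8)² - 4·(25) = -36 < 0, so r = 4 ± 3i.
Hence f_h = C1*cos(3*x)*exp(4*x) + C2*exp(4*x)*sin(3*x).
Try f_p = A*exp(4*x). Substituting into the equation and dividing by exp(4*x) gives A = 2/3, so f_p = 2*exp(4*x)/3.
General solution: f = 2*exp(4*x)/3 + C1*cos(3*x)*exp(4*x) + C2*exp(4*x)*sin(3*x).
Apply the initial conditions: f(0) = 2/3 + C1 = -4 and f'(0) = 8/3 + 3*C2 + 4*C1 = 4. Solving gives C1 = -14/3, C2 = 20/3.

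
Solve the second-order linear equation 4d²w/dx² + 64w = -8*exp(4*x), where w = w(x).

w = -exp(4*x)/16 + C1*cos(4*x) + C2*sin(4*x)

Divide through by 4: w'' + 16w = -2*exp(4*x).
Characteristic equation r² + 16 = 0 has discriminant (0)² - 4·(16) = -64 < 0, so r = ± 4i.
Hence w_h = C1*cos(4*x) + C2*sin(4*x).
Try w_p = A*exp(4*x). Substituting into the equation and dividing by exp(4*x) gives A = -1/16, so w_p = -exp(4*x)/16.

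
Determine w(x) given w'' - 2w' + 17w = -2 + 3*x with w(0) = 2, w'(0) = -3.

w = -28/289 + 3*x/17 - 381*exp(x)*sin(4*x)/289 + 606*cos(4*x)*exp(x)/289

Characteristic equation r² - 2r + 17 = 0 has discriminant (-2)² - 4·(17) = -64 < 0, so r = 1 ± 4i.
Hence w_h = C1*cos(4*x)*exp(x) + C2*exp(x)*sin(4*x).
For the particular solution try w_p = A0 + A1*x. Substituting and matching coefficients of each power of x gives A0 = -28/289, A1 = 3/17, so w_p = -28/289 + 3*x/17.
General solution: w = -28/289 + 3*x/17 + C1*cos(4*x)*exp(x) + C2*exp(x)*sin(4*x).
Apply the initial conditions: w(0) = -28/289 + C1 = 2 and w'(0) = 3/17 + C1 + 4*C2 = -3. Solving gives C1 = 606/289, C2 = -381/289.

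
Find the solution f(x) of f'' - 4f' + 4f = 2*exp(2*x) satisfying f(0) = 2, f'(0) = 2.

Characteristic equation r² - 4r + 4 = 0 has discriminant (-4)² - 4·(4) = 0, so r = 2 is a repeated root.
Hence f_h = (C1 + C2*x)*exp(2*x).
Since exp(2*x) solves the homogeneous equation (r = 2 is a root of multiplicity 2), multiply the trial by x^2. Try f_p = A*x^2*exp(2*x). Substituting into the equation and dividing by exp(2*x) gives A = 1, so f_p = x^2*exp(2*x).
General solution: f = C1*exp(2*x) + x^2*exp(2*x) + C2*x*exp(2*x).
Apply the initial conditions: f(0) = C1 = 2 and f'(0) = C2 + 2*C1 = 2. Solving gives C1 = 2, C2 = -2.

f = 2*exp(2*x) + x**2*exp(2*x) - 2*x*exp(2*x)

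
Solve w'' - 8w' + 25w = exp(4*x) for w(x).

Characteristic equation r² - 8r + 25 = 0 has discriminant (-8)² - 4·(25) = -36 < 0, so r = 4 ± 3i.
Hence w_h = C1*cos(3*x)*exp(4*x) + C2*exp(4*x)*sin(3*x).
Try w_p = A*exp(4*x). Substituting into the equation and dividing by exp(4*x) gives A = 1/9, so w_p = exp(4*x)/9.

w = exp(4*x)/9 + C1*cos(3*x)*exp(4*x) + C2*exp(4*x)*sin(3*x)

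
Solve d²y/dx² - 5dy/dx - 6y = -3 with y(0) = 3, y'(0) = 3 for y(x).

y = 1/2 + 11*exp(6*x)/14 + 12*exp(-x)/7

Characteristic equation r² - 5r - 6 = 0 factors as (r - 6)(r + 1) = 0, so r = 6, -1.
Hence y_h = C1*exp(6*x) + C2*exp(-x).
For the particular solution try y_p = A0. Substituting and matching coefficients of each power of x gives A0 = 1/2, so y_p = 1/2.
General solution: y = 1/2 + C1*exp(6*x) + C2*exp(-x).
Apply the initial conditions: y(0) = 1/2 + C1 + C2 = 3 and y'(0) = -C2 + 6*C1 = 3. Solving gives C1 = 11/14, C2 = 12/7.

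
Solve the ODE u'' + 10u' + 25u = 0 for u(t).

Characteristic equation r² + 10r + 25 = 0 has discriminant (10)² - 4·(25) = 0, so r = -5 is a repeated root.
Hence u_h = (C1 + C2*t)*exp(-5*t).

u = C1*exp(-5*t) + C2*t*exp(-5*t)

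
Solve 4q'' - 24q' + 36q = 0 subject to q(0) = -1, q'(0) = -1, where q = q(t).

Divide through by 4: q'' - 6q' + 9q = 0.
Characteristic equation r² - 6r + 9 = 0 has discriminant (-6)² - 4·(9) = 0, so r = 3 is a repeated root.
Hence q_h = (C1 + C2*t)*exp(3*t).
Apply the initial conditions: q(0) = C1 = -1 and q'(0) = C2 + 3*C1 = -1. Solving gives C1 = -1, C2 = 2.

q = -exp(3*t) + 2*t*exp(3*t)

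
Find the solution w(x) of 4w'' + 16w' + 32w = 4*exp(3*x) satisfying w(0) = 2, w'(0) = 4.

Divide through by 4: w'' + 4w' + 8w = exp(3*x).
Characteristic equation r² + 4r + 8 = 0 has discriminant (4)² - 4·(8) = -16 < 0, so r = -2 ± 2i.
Hence w_h = C1*cos(2*x)*exp(-2*x) + C2*exp(-2*x)*sin(2*x).
Try w_p = A*exp(3*x). Substituting into the equation and dividing by exp(3*x) gives A = 1/29, so w_p = exp(3*x)/29.
General solution: w = exp(3*x)/29 + C1*cos(2*x)*exp(-2*x) + C2*exp(-2*x)*sin(2*x).
Apply the initial conditions: w(0) = 1/29 + C1 = 2 and w'(0) = 3/29 - 2*C1 + 2*C2 = 4. Solving gives C1 = 57/29, C2 = 227/58.

w = exp(3*x)/29 + 57*cos(2*x)*exp(-2*x)/29 + 227*exp(-2*x)*sin(2*x)/58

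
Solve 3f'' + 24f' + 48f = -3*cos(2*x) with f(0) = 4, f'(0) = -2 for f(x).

f = -3*cos(2*x)/100 - sin(2*x)/25 + 403*exp(-4*x)/100 + 71*x*exp(-4*x)/5

Divide through by 3: f'' + 8f' + 16f = -cos(2*x).
Characteristic equation r² + 8r + 16 = 0 has discriminant (8)² - 4·(16) = 0, so r = -4 is a repeated root.
Hence f_h = (C1 + C2*x)*exp(-4*x).
Try f_p = A*cos(2*x) + B*sin(2*x). Substituting and equating the coefficients of cos(2x) and sin(2x) gives A = -3/100, B = -1/25, so f_p = -3*cos(2*x)/100 - sin(2*x)/25.
General solution: f = -3*cos(2*x)/100 - sin(2*x)/25 + C1*exp(-4*x) + C2*x*exp(-4*x).
Apply the initial conditions: f(0) = -3/100 + C1 = 4 and f'(0) = -2/25 + C2 - 4*C1 = -2. Solving gives C1 = 403/100, C2 = 71/5.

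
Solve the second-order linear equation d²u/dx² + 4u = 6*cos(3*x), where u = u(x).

Characteristic equation r² + 4 = 0 has discriminant (0)² - 4·(4) = -16 < 0, so r = ± 2i.
Hence u_h = C1*cos(2*x) + C2*sin(2*x).
Try u_p = A*cos(3*x) + B*sin(3*x). Substituting and equating the coefficients of cos(3x) and sin(3x) gives A = -6/5, B = 0, so u_p = -6*cos(3*x)/5.

u = -6*cos(3*x)/5 + C1*cos(2*x) + C2*sin(2*x)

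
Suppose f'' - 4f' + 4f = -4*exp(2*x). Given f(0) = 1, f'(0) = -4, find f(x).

f = -6*x*exp(2*x) - 2*x**2*exp(2*x) + exp(2*x)

Characteristic equation r² - 4r + 4 = 0 has discriminant (-4)² - 4·(4) = 0, so r = 2 is a repeated root.
Hence f_h = (C1 + C2*x)*exp(2*x).
Since exp(2*x) solves the homogeneous equation (r = 2 is a root of multiplicity 2), multiply the trial by x^2. Try f_p = A*x^2*exp(2*x). Substituting into the equation and dividing by exp(2*x) gives A = -2, so f_p = -2*x^2*exp(2*x).
General solution: f = C1*exp(2*x) - 2*x^2*exp(2*x) + C2*x*exp(2*x).
Apply the initial conditions: f(0) = C1 = 1 and f'(0) = C2 + 2*C1 = -4. Solving gives C1 = 1, C2 = -6.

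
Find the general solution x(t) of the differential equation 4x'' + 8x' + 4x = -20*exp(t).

x = -5*exp(t)/4 + C1*exp(-t) + C2*t*exp(-t)

Divide through by 4: x'' + 2x' + x = -5*exp(t).
Characteristic equation r² + 2r + 1 = 0 has discriminant (2)² - 4·(1) = 0, so r = -1 is a repeated root.
Hence x_h = (C1 + C2*t)*exp(-t).
Try x_p = A*exp(t). Substituting into the equation and dividing by exp(t) gives A = -5/4, so x_p = -5*exp(t)/4.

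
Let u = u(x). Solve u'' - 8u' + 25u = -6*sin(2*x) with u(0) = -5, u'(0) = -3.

Characteristic equation r² - 8r + 25 = 0 has discriminant (-8)² - 4·(25) = -36 < 0, so r = 4 ± 3i.
Hence u_h = C1*cos(3*x)*exp(4*x) + C2*exp(4*x)*sin(3*x).
Try u_p = A*cos(2*x) + B*sin(2*x). Substituting and equating the coefficients of cos(2x) and sin(2x) gives A = -96/697, B = -126/697, so u_p = -126*sin(2*x)/697 - 96*cos(2*x)/697.
General solution: u = -126*sin(2*x)/697 - 96*cos(2*x)/697 + C1*cos(3*x)*exp(4*x) + C2*exp(4*x)*sin(3*x).
Apply the initial conditions: u(0) = -96/697 + C1 = -5 and u'(0) = -252/697 + 3*C2 + 4*C1 = -3. Solving gives C1 = -3389/697, C2 = 11717/2091.

u = -126*sin(2*x)/697 - 96*cos(2*x)/697 - 3389*cos(3*x)*exp(4*x)/697 + 11717*exp(4*x)*sin(3*x)/2091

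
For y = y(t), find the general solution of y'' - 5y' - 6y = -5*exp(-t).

Characteristic equation r² - 5r - 6 = 0 factors as (r + 1)(r - 6) = 0, so r = -1, 6.
Hence y_h = C1*exp(-t) + C2*exp(6*t).
Since exp(-t) solves the homogeneous equation (r = -1 is a root of multiplicity 1), multiply the trial by t. Try y_p = A*t*exp(-t). Substituting into the equation and dividing by exp(-t) gives A = 5/7, so y_p = 5*t*exp(-t)/7.

y = C1*exp(-t) + C2*exp(6*t) + 5*t*exp(-t)/7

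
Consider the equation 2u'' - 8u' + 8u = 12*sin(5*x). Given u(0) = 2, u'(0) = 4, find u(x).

u = -126*sin(5*x)/841 + 120*cos(5*x)/841 + 1562*exp(2*x)/841 + 30*x*exp(2*x)/29

Divide through by 2: u'' - 4u' + 4u = 6*sin(5*x).
Characteristic equation r² - 4r + 4 = 0 has discriminant (-4)² - 4·(4) = 0, so r = 2 is a repeated root.
Hence u_h = (C1 + C2*x)*exp(2*x).
Try u_p = A*cos(5*x) + B*sin(5*x). Substituting and equating the coefficients of cos(5x) and sin(5x) gives A = 120/841, B = -126/841, so u_p = -126*sin(5*x)/841 + 120*cos(5*x)/841.
General solution: u = -126*sin(5*x)/841 + 120*cos(5*x)/841 + C1*exp(2*x) + C2*x*exp(2*x).
Apply the initial conditions: u(0) = 120/841 + C1 = 2 and u'(0) = -630/841 + C2 + 2*C1 = 4. Solving gives C1 = 1562/841, C2 = 30/29.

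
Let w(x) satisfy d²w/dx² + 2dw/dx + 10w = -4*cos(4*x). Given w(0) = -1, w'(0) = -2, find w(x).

w = -8*sin(4*x)/25 + 6*cos(4*x)/25 - 49*exp(-x)*sin(3*x)/75 - 31*cos(3*x)*exp(-x)/25

Characteristic equation r² + 2r + 10 = 0 has discriminant (2)² - 4·(10) = -36 < 0, so r = -1 ± 3i.
Hence w_h = C1*cos(3*x)*exp(-x) + C2*exp(-x)*sin(3*x).
Try w_p = A*cos(4*x) + B*sin(4*x). Substituting and equating the coefficients of cos(4x) and sin(4x) gives A = 6/25, B = -8/25, so w_p = -8*sin(4*x)/25 + 6*cos(4*x)/25.
General solution: w = -8*sin(4*x)/25 + 6*cos(4*x)/25 + C1*cos(3*x)*exp(-x) + C2*exp(-x)*sin(3*x).
Apply the initial conditions: w(0) = 6/25 + C1 = -1 and w'(0) = -32/25 - C1 + 3*C2 = -2. Solving gives C1 = -31/25, C2 = -49/75.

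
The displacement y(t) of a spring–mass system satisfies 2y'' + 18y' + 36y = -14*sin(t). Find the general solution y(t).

Divide through by 2: y'' + 9y' + 18y = -7*sin(t).
Characteristic equation r² + 9r + 18 = 0 factors as (r + 3)(r + 6) = 0, so r = -3, -6.
Hence y_h = C1*exp(-3*t) + C2*exp(-6*t).
Try y_p = A*cos(t) + B*sin(t). Substituting and equating the coefficients of cos(t) and sin(t) gives A = 63/370, B = -119/370, so y_p = -119*sin(t)/370 + 63*cos(t)/370.

y = -119*sin(t)/370 + 63*cos(t)/370 + C1*exp(-3*t) + C2*exp(-6*t)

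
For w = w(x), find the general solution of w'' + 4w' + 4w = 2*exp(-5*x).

w = 2*exp(-5*x)/9 + C1*exp(-2*x) + C2*x*exp(-2*x)

Characteristic equation r² + 4r + 4 = 0 has discriminant (4)² - 4·(4) = 0, so r = -2 is a repeated root.
Hence w_h = (C1 + C2*x)*exp(-2*x).
Try w_p = A*exp(-5*x). Substituting into the equation and dividing by exp(-5*x) gives A = 2/9, so w_p = 2*exp(-5*x)/9.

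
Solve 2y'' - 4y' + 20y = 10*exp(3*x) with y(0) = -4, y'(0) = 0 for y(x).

y = 5*exp(3*x)/13 - 57*cos(3*x)*exp(x)/13 + 14*exp(x)*sin(3*x)/13

Divide through by 2: y'' - 2y' + 10y = 5*exp(3*x).
Characteristic equation r² - 2r + 10 = 0 has discriminant (-2)² - 4·(10) = -36 < 0, so r = 1 ± 3i.
Hence y_h = C1*cos(3*x)*exp(x) + C2*exp(x)*sin(3*x).
Try y_p = A*exp(3*x). Substituting into the equation and dividing by exp(3*x) gives A = 5/13, so y_p = 5*exp(3*x)/13.
General solution: y = 5*exp(3*x)/13 + C1*cos(3*x)*exp(x) + C2*exp(x)*sin(3*x).
Apply the initial conditions: y(0) = 5/13 + C1 = -4 and y'(0) = 15/13 + C1 + 3*C2 = 0. Solving gives C1 = -57/13, C2 = 14/13.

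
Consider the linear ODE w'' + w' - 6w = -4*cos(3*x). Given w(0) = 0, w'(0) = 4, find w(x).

Characteristic equation r² + r - 6 = 0 factors as (r + 3)(r - 2) = 0, so r = -3, 2.
Hence w_h = C1*exp(-3*x) + C2*exp(2*x).
Try w_p = A*cos(3*x) + B*sin(3*x). Substituting and equating the coefficients of cos(3x) and sin(3x) gives A = 10/39, B = -2/39, so w_p = -2*sin(3*x)/39 + 10*cos(3*x)/39.
General solution: w = -2*sin(3*x)/39 + 10*cos(3*x)/39 + C1*exp(-3*x) + C2*exp(2*x).
Apply the initial conditions: w(0) = 10/39 + C1 + C2 = 0 and w'(0) = -2/13 - 3*C1 + 2*C2 = 4. Solving gives C1 = -14/15, C2 = 44/65.

w = -14*exp(-3*x)/15 - 2*sin(3*x)/39 + 10*cos(3*x)/39 + 44*exp(2*x)/65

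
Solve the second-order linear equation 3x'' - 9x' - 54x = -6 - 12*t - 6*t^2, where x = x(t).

x = 5/54 + t**2/9 + 5*t/27 + C1*exp(-3*t) + C2*exp(6*t)

Divide through by 3: x'' - 3x' - 18x = -2 - 4*t - 2*t^2.
Characteristic equation r² - 3r - 18 = 0 factors as (r + 3)(r - 6) = 0, so r = -3, 6.
Hence x_h = C1*exp(-3*t) + C2*exp(6*t).
For the particular solution try x_p = A0 + A1*t + A2*t^2. Substituting and matching coefficients of each power of t gives A0 = 5/54, A1 = 5/27, A2 = 1/9, so x_p = 5/54 + t^2/9 + 5*t/27.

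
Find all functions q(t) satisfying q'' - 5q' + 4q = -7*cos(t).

Characteristic equation r² - 5r + 4 = 0 factors as (r - 4)(r - 1) = 0, so r = 4, 1.
Hence q_h = C1*exp(4*t) + C2*exp(t).
Try q_p = A*cos(t) + B*sin(t). Substituting and equating the coefficients of cos(t) and sin(t) gives A = -21/34, B = 35/34, so q_p = -21*cos(t)/34 + 35*sin(t)/34.

q = -21*cos(t)/34 + 35*sin(t)/34 + C1*exp(4*t) + C2*exp(t)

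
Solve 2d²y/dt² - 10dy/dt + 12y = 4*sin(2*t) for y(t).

Divide through by 2: y'' - 5y' + 6y = 2*sin(2*t).
Characteristic equation r² - 5r + 6 = 0 factors as (r - 3)(r - 2) = 0, so r = 3, 2.
Hence y_h = C1*exp(3*t) + C2*exp(2*t).
Try y_p = A*cos(2*t) + B*sin(2*t). Substituting and equating the coefficients of cos(2t) and sin(2t) gives A = 5/26, B = 1/26, so y_p = sin(2*t)/26 + 5*cos(2*t)/26.

y = sin(2*t)/26 + 5*cos(2*t)/26 + C1*exp(3*t) + C2*exp(2*t)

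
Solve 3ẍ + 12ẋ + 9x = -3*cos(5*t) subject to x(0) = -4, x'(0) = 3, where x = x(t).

x = -233*exp(-t)/52 - 5*sin(5*t)/221 + 11*cos(5*t)/442 + 31*exp(-3*t)/68

Divide through by 3: x'' + 4x' + 3x = -cos(5*t).
Characteristic equation r² + 4r + 3 = 0 factors as (r + 1)(r + 3) = 0, so r = -1, -3.
Hence x_h = C1*exp(-t) + C2*exp(-3*t).
Try x_p = A*cos(5*t) + B*sin(5*t). Substituting and equating the coefficients of cos(5t) and sin(5t) gives A = 11/442, B = -5/221, so x_p = -5*sin(5*t)/221 + 11*cos(5*t)/442.
General solution: x = -5*sin(5*t)/221 + 11*cos(5*t)/442 + C1*exp(-t) + C2*exp(-3*t).
Apply the initial conditions: x(0) = 11/442 + C1 + C2 = -4 and x'(0) = -25/221 - C1 - 3*C2 = 3. Solving gives C1 = -233/52, C2 = 31/68.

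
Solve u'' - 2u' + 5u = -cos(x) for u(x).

Characteristic equation r² - 2r + 5 = 0 has discriminant (-2)² - 4·(5) = -16 < 0, so r = 1 ± 2i.
Hence u_h = C1*cos(2*x)*exp(x) + C2*exp(x)*sin(2*x).
Try u_p = A*cos(x) + B*sin(x). Substituting and equating the coefficients of cos(x) and sin(x) gives A = -1/5, B = 1/10, so u_p = -cos(x)/5 + sin(x)/10.

u = -cos(x)/5 + sin(x)/10 + C1*cos(2*x)*exp(x) + C2*exp(x)*sin(2*x)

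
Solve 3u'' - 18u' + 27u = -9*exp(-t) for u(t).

Divide through by 3: u'' - 6u' + 9u = -3*exp(-t).
Characteristic equation r² - 6r + 9 = 0 has discriminant (-6)² - 4·(9) = 0, so r = 3 is a repeated root.
Hence u_h = (C1 + C2*t)*exp(3*t).
Try u_p = A*exp(-t). Substituting into the equation and dividing by exp(-t) gives A = -3/16, so u_p = -3*exp(-t)/16.

u = -3*exp(-t)/16 + C1*exp(3*t) + C2*t*exp(3*t)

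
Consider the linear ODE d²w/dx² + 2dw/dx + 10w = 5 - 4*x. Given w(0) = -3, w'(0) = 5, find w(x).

Characteristic equation r² + 2r + 10 = 0 has discriminant (2)² - 4·(10) = -36 < 0, so r = -1 ± 3i.
Hence w_h = C1*cos(3*x)*exp(-x) + C2*exp(-x)*sin(3*x).
For the particular solution try w_p = A0 + A1*x. Substituting and matching coefficients of each power of x gives A0 = 29/50, A1 = -2/5, so w_p = 29/50 - 2*x/5.
General solution: w = 29/50 - 2*x/5 + C1*cos(3*x)*exp(-x) + C2*exp(-x)*sin(3*x).
Apply the initial conditions: w(0) = 29/50 + C1 = -3 and w'(0) = -2/5 - C1 + 3*C2 = 5. Solving gives C1 = -179/50, C2 = 91/150.

w = 29/50 - 2*x/5 - 179*cos(3*x)*exp(-x)/50 + 91*exp(-x)*sin(3*x)/150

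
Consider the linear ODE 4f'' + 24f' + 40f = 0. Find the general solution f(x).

Divide through by 4: f'' + 6f' + 10f = 0.
Characteristic equation r² + 6r + 10 = 0 has discriminant (6)² - 4·(10) = -4 < 0, so r = -3 ± i.
Hence f_h = C1*cos(x)*exp(-3*x) + C2*exp(-3*x)*sin(x).

f = C1*cos(x)*exp(-3*x) + C2*exp(-3*x)*sin(x)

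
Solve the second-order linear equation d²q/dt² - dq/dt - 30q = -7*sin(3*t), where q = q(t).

Characteristic equation r² - r - 30 = 0 factors as (r - 6)(r + 5) = 0, so r = 6, -5.
Hence q_h = C1*exp(6*t) + C2*exp(-5*t).
Try q_p = A*cos(3*t) + B*sin(3*t). Substituting and equating the coefficients of cos(3t) and sin(3t) gives A = -7/510, B = 91/510, so q_p = -7*cos(3*t)/510 + 91*sin(3*t)/510.

q = -7*cos(3*t)/510 + 91*sin(3*t)/510 + C1*exp(6*t) + C2*exp(-5*t)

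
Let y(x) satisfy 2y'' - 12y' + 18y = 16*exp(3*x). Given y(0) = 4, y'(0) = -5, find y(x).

Divide through by 2: y'' - 6y' + 9y = 8*exp(3*x).
Characteristic equation r² - 6r + 9 = 0 has discriminant (-6)² - 4·(9) = 0, so r = 3 is a repeated root.
Hence y_h = (C1 + C2*x)*exp(3*x).
Since exp(3*x) solves the homogeneous equation (r = 3 is a root of multiplicity 2), multiply the trial by x^2. Try y_p = A*x^2*exp(3*x). Substituting into the equation and dividing by exp(3*x) gives A = 4, so y_p = 4*x^2*exp(3*x).
General solution: y = C1*exp(3*x) + 4*x^2*exp(3*x) + C2*x*exp(3*x).
Apply the initial conditions: y(0) = C1 = 4 and y'(0) = C2 + 3*C1 = -5. Solving gives C1 = 4, C2 = -17.

y = 4*exp(3*x) - 17*x*exp(3*x) + 4*x**2*exp(3*x)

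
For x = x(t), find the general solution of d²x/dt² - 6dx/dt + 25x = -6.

x = -6/25 + C1*cos(4*t)*exp(3*t) + C2*exp(3*t)*sin(4*t)

Characteristic equation r² - 6r + 25 = 0 has discriminant (-6)² - 4·(25) = -64 < 0, so r = 3 ± 4i.
Hence x_h = C1*cos(4*t)*exp(3*t) + C2*exp(3*t)*sin(4*t).
For the particular solution try x_p = A0. Substituting and matching coefficients of each power of t gives A0 = -6/25, so x_p = -6/25.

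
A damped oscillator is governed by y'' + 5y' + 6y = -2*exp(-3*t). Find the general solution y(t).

y = C1*exp(-3*t) + C2*exp(-2*t) + 2*t*exp(-3*t)

Characteristic equation r² + 5r + 6 = 0 factors as (r + 3)(r + 2) = 0, so r = -3, -2.
Hence y_h = C1*exp(-3*t) + C2*exp(-2*t).
Since exp(-3*t) solves the homogeneous equation (r = -3 is a root of multiplicity 1), multiply the trial by t. Try y_p = A*t*exp(-3*t). Substituting into the equation and dividing by exp(-3*t) gives A = 2, so y_p = 2*t*exp(-3*t).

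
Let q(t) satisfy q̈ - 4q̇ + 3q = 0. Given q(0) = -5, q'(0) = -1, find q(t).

q = -7*exp(t) + 2*exp(3*t)

Characteristic equation r² - 4r + 3 = 0 factors as (r - 3)(r - 1) = 0, so r = 3, 1.
Hence q_h = C1*exp(3*t) + C2*exp(t).
Apply the initial conditions: q(0) = C1 + C2 = -5 and q'(0) = C2 + 3*C1 = -1. Solving gives C1 = 2, C2 = -7.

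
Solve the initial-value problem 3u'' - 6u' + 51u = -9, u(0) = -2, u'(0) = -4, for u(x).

Divide through by 3: u'' - 2u' + 17u = -3.
Characteristic equation r² - 2r + 17 = 0 has discriminant (-2)² - 4·(17) = -64 < 0, so r = 1 ± 4i.
Hence u_h = C1*cos(4*x)*exp(x) + C2*exp(x)*sin(4*x).
For the particular solution try u_p = A0. Substituting and matching coefficients of each power of x gives A0 = -3/17, so u_p = -3/17.
General solution: u = -3/17 + C1*cos(4*x)*exp(x) + C2*exp(x)*sin(4*x).
Apply the initial conditions: u(0) = -3/17 + C1 = -2 and u'(0) = C1 + 4*C2 = -4. Solving gives C1 = -31/17, C2 = -37/68.

u = -3/17 - 37*exp(x)*sin(4*x)/68 - 31*cos(4*x)*exp(x)/17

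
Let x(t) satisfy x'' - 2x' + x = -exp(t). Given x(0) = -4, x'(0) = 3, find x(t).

x = -4*exp(t) + 7*t*exp(t) - t**2*exp(t)/2

Characteristic equation r² - 2r + 1 = 0 has discriminant (-2)² - 4·(1) = 0, so r = 1 is a repeated root.
Hence x_h = (C1 + C2*t)*exp(t).
Since exp(t) solves the homogeneous equation (r = 1 is a root of multiplicity 2), multiply the trial by t^2. Try x_p = A*t^2*exp(t). Substituting into the equation and dividing by exp(t) gives A = -1/2, so x_p = -t^2*exp(t)/2.
General solution: x = C1*exp(t) - t^2*exp(t)/2 + C2*t*exp(t).
Apply the initial conditions: x(0) = C1 = -4 and x'(0) = C1 + C2 = 3. Solving gives C1 = -4, C2 = 7.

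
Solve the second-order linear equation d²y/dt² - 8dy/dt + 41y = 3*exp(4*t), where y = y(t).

y = 3*exp(4*t)/25 + C1*cos(5*t)*exp(4*t) + C2*exp(4*t)*sin(5*t)

Characteristic equation r² - 8r + 41 = 0 has discriminant (-8)² - 4·(41) = -100 < 0, so r = 4 ± 5i.
Hence y_h = C1*cos(5*t)*exp(4*t) + C2*exp(4*t)*sin(5*t).
Try y_p = A*exp(4*t). Substituting into the equation and dividing by exp(4*t) gives A = 3/25, so y_p = 3*exp(4*t)/25.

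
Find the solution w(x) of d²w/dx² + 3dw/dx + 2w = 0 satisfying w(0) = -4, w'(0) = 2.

Characteristic equation r² + 3r + 2 = 0 factors as (r + 1)(r + 2) = 0, so r = -1, -2.
Hence w_h = C1*exp(-x) + C2*exp(-2*x).
Apply the initial conditions: w(0) = C1 + C2 = -4 and w'(0) = -C1 - 2*C2 = 2. Solving gives C1 = -6, C2 = 2.

w = -6*exp(-x) + 2*exp(-2*x)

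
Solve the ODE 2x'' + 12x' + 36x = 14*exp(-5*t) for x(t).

Divide through by 2: x'' + 6x' + 18x = 7*exp(-5*t).
Characteristic equation r² + 6r + 18 = 0 has discriminant (6)² - 4·(18) = -36 < 0, so r = -3 ± 3i.
Hence x_h = C1*cos(3*t)*exp(-3*t) + C2*exp(-3*t)*sin(3*t).
Try x_p = A*exp(-5*t). Substituting into the equation and dividing by exp(-5*t) gives A = 7/13, so x_p = 7*exp(-5*t)/13.

x = 7*exp(-5*t)/13 + C1*cos(3*t)*exp(-3*t) + C2*exp(-3*t)*sin(3*t)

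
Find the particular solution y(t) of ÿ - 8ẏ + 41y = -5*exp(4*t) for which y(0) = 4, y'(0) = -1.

Characteristic equation r² - 8r + 41 = 0 has discriminant (-8)² - 4·(41) = -100 < 0, so r = 4 ± 5i.
Hence y_h = C1*cos(5*t)*exp(4*t) + C2*exp(4*t)*sin(5*t).
Try y_p = A*exp(4*t). Substituting into the equation and dividing by exp(4*t) gives A = -1/5, so y_p = -exp(4*t)/5.
General solution: y = -exp(4*t)/5 + C1*cos(5*t)*exp(4*t) + C2*exp(4*t)*sin(5*t).
Apply the initial conditions: y(0) = -1/5 + C1 = 4 and y'(0) = -4/5 + 4*C1 + 5*C2 = -1. Solving gives C1 = 21/5, C2 = -17/5.

y = -exp(4*t)/5 - 17*exp(4*t)*sin(5*t)/5 + 21*cos(5*t)*exp(4*t)/5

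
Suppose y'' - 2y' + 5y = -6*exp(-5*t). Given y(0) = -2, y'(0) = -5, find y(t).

Characteristic equation r² - 2r + 5 = 0 has discriminant (-2)² - 4·(5) = -16 < 0, so r = 1 ± 2i.
Hence y_h = C1*cos(2*t)*exp(t) + C2*exp(t)*sin(2*t).
Try y_p = A*exp(-5*t). Substituting into the equation and dividing by exp(-5*t) gives A = -3/20, so y_p = -3*exp(-5*t)/20.
General solution: y = -3*exp(-5*t)/20 + C1*cos(2*t)*exp(t) + C2*exp(t)*sin(2*t).
Apply the initial conditions: y(0) = -3/20 + C1 = -2 and y'(0) = 3/4 + C1 + 2*C2 = -5. Solving gives C1 = -37/20, C2 = -39/20.

y = -3*exp(-5*t)/20 - 39*exp(t)*sin(2*t)/20 - 37*cos(2*t)*exp(t)/20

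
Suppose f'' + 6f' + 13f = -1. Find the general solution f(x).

f = -1/13 + C1*cos(2*x)*exp(-3*x) + C2*exp(-3*x)*sin(2*x)

Characteristic equation r² + 6r + 13 = 0 has discriminant (6)² - 4·(13) = -16 < 0, so r = -3 ± 2i.
Hence f_h = C1*cos(2*x)*exp(-3*x) + C2*exp(-3*x)*sin(2*x).
For the particular solution try f_p = A0. Substituting and matching coefficients of each power of x gives A0 = -1/13, so f_p = -1/13.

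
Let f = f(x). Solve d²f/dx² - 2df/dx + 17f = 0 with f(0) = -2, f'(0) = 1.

Characteristic equation r² - 2r + 17 = 0 has discriminant (-2)² - 4·(17) = -64 < 0, so r = 1 ± 4i.
Hence f_h = C1*cos(4*x)*exp(x) + C2*exp(x)*sin(4*x).
Apply the initial conditions: f(0) = C1 = -2 and f'(0) = C1 + 4*C2 = 1. Solving gives C1 = -2, C2 = 3/4.

f = -2*cos(4*x)*exp(x) + 3*exp(x)*sin(4*x)/4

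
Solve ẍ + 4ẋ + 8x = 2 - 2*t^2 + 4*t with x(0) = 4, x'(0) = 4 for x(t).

x = -1/16 - t**2/4 + 3*t/4 + 65*cos(2*t)*exp(-2*t)/16 + 91*exp(-2*t)*sin(2*t)/16

Characteristic equation r² + 4r + 8 = 0 has discriminant (4)² - 4·(8) = -16 < 0, so r = -2 ± 2i.
Hence x_h = C1*cos(2*t)*exp(-2*t) + C2*exp(-2*t)*sin(2*t).
For the particular solution try x_p = A0 + A1*t + A2*t^2. Substituting and matching coefficients of each power of t gives A0 = -1/16, A1 = 3/4, A2 = -1/4, so x_p = -1/16 - t^2/4 + 3*t/4.
General solution: x = -1/16 - t^2/4 + 3*t/4 + C1*cos(2*t)*exp(-2*t) + C2*exp(-2*t)*sin(2*t).
Apply the initial conditions: x(0) = -1/16 + C1 = 4 and x'(0) = 3/4 - 2*C1 + 2*C2 = 4. Solving gives C1 = 65/16, C2 = 91/16.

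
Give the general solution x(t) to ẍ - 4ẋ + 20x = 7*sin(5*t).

Characteristic equation r² - 4r + 20 = 0 has discriminant (-4)² - 4·(20) = -64 < 0, so r = 2 ± 4i.
Hence x_h = C1*cos(4*t)*exp(2*t) + C2*exp(2*t)*sin(4*t).
Try x_p = A*cos(5*t) + B*sin(5*t). Substituting and equating the coefficients of cos(5t) and sin(5t) gives A = 28/85, B = -7/85, so x_p = -7*sin(5*t)/85 + 28*cos(5*t)/85.

x = -7*sin(5*t)/85 + 28*cos(5*t)/85 + C1*cos(4*t)*exp(2*t) + C2*exp(2*t)*sin(4*t)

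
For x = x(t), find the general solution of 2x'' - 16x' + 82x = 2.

Divide through by 2: x'' - 8x' + 41x = 1.
Characteristic equation r² - 8r + 41 = 0 has discriminant (-8)² - 4·(41) = -100 < 0, so r = 4 ± 5i.
Hence x_h = C1*cos(5*t)*exp(4*t) + C2*exp(4*t)*sin(5*t).
For the particular solution try x_p = A0. Substituting and matching coefficients of each power of t gives A0 = 1/41, so x_p = 1/41.

x = 1/41 + C1*cos(5*t)*exp(4*t) + C2*exp(4*t)*sin(5*t)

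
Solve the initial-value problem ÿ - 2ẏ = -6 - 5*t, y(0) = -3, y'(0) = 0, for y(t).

Characteristic equation r² - 2r = 0 factors as (r - 2)r = 0, so r = 2, 0.
Hence y_h = C1*exp(2*t) + C2.
Since 0 is a characteristic root (multiplicity 1), multiply the polynomial trial by t: try y_p = t*(A0 + A1*t). Substituting and matching coefficients of each power of t gives A0 = 17/4, A1 = 5/4, so y_p = 5*t^2/4 + 17*t/4.
General solution: y = C2 + 5*t^2/4 + 17*t/4 + C1*exp(2*t).
Apply the initial conditions: y(0) = C1 + C2 = -3 and y'(0) = 17/4 + 2*C1 = 0. Solving gives C1 = -17/8, C2 = -7/8.

y = -7/8 - 17*exp(2*t)/8 + 5*t**2/4 + 17*t/4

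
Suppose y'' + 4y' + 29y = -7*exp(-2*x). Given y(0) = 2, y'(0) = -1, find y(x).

y = -7*exp(-2*x)/25 + 3*exp(-2*x)*sin(5*x)/5 + 57*cos(5*x)*exp(-2*x)/25

Characteristic equation r² + 4r + 29 = 0 has discriminant (4)² - 4·(29) = -100 < 0, so r = -2 ± 5i.
Hence y_h = C1*cos(5*x)*exp(-2*x) + C2*exp(-2*x)*sin(5*x).
Try y_p = A*exp(-2*x). Substituting into the equation and dividing by exp(-2*x) gives A = -7/25, so y_p = -7*exp(-2*x)/25.
General solution: y = -7*exp(-2*x)/25 + C1*cos(5*x)*exp(-2*x) + C2*exp(-2*x)*sin(5*x).
Apply the initial conditions: y(0) = -7/25 + C1 = 2 and y'(0) = 14/25 - 2*C1 + 5*C2 = -1. Solving gives C1 = 57/25, C2 = 3/5.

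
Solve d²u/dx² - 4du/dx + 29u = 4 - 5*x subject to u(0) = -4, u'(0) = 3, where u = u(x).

u = 96/841 - 5*x/29 - 3460*cos(5*x)*exp(2*x)/841 + 9588*exp(2*x)*sin(5*x)/4205

Characteristic equation r² - 4r + 29 = 0 has discriminant (-4)² - 4·(29) = -100 < 0, so r = 2 ± 5i.
Hence u_h = C1*cos(5*x)*exp(2*x) + C2*exp(2*x)*sin(5*x).
For the particular solution try u_p = A0 + A1*x. Substituting and matching coefficients of each power of x gives A0 = 96/841, A1 = -5/29, so u_p = 96/841 - 5*x/29.
General solution: u = 96/841 - 5*x/29 + C1*cos(5*x)*exp(2*x) + C2*exp(2*x)*sin(5*x).
Apply the initial conditions: u(0) = 96/841 + C1 = -4 and u'(0) = -5/29 + 2*C1 + 5*C2 = 3. Solving gives C1 = -3460/841, C2 = 9588/4205.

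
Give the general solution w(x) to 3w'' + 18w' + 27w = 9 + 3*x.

w = 7/27 + x/9 + C1*exp(-3*x) + C2*x*exp(-3*x)

Divide through by 3: w'' + 6w' + 9w = 3 + x.
Characteristic equation r² + 6r + 9 = 0 has discriminant (6)² - 4·(9) = 0, so r = -3 is a repeated root.
Hence w_h = (C1 + C2*x)*exp(-3*x).
For the particular solution try w_p = A0 + A1*x. Substituting and matching coefficients of each power of x gives A0 = 7/27, A1 = 1/9, so w_p = 7/27 + x/9.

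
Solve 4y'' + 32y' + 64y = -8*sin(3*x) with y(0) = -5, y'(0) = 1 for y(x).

Divide through by 4: y'' + 8y' + 16y = -2*sin(3*x).
Characteristic equation r² + 8r + 16 = 0 has discriminant (8)² - 4·(16) = 0, so r = -4 is a repeated root.
Hence y_h = (C1 + C2*x)*exp(-4*x).
Try y_p = A*cos(3*x) + B*sin(3*x). Substituting and equating the coefficients of cos(3x) and sin(3x) gives A = 48/625, B = -14/625, so y_p = -14*sin(3*x)/625 + 48*cos(3*x)/625.
General solution: y = -14*sin(3*x)/625 + 48*cos(3*x)/625 + C1*exp(-4*x) + C2*x*exp(-4*x).
Apply the initial conditions: y(0) = 48/625 + C1 = -5 and y'(0) = -42/625 + C2 - 4*C1 = 1. Solving gives C1 = -3173/625, C2 = -481/25.

y = -3173*exp(-4*x)/625 - 14*sin(3*x)/625 + 48*cos(3*x)/625 - 481*x*exp(-4*x)/25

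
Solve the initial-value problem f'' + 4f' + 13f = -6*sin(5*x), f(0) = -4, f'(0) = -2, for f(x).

Characteristic equation r² + 4r + 13 = 0 has discriminant (4)² - 4·(13) = -36 < 0, so r = -2 ± 3i.
Hence f_h = C1*cos(3*x)*exp(-2*x) + C2*exp(-2*x)*sin(3*x).
Try f_p = A*cos(5*x) + B*sin(5*x). Substituting and equating the coefficients of cos(5x) and sin(5x) gives A = 15/68, B = 9/68, so f_p = 9*sin(5*x)/68 + 15*cos(5*x)/68.
General solution: f = 9*sin(5*x)/68 + 15*cos(5*x)/68 + C1*cos(3*x)*exp(-2*x) + C2*exp(-2*x)*sin(3*x).
Apply the initial conditions: f(0) = 15/68 + C1 = -4 and f'(0) = 45/68 - 2*C1 + 3*C2 = -2. Solving gives C1 = -287/68, C2 = -755/204.

f = 9*sin(5*x)/68 + 15*cos(5*x)/68 - 755*exp(-2*x)*sin(3*x)/204 - 287*cos(3*x)*exp(-2*x)/68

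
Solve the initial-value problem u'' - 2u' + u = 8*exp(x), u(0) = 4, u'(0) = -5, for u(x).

u = 4*exp(x) - 9*x*exp(x) + 4*x**2*exp(x)

Characteristic equation r² - 2r + 1 = 0 has discriminant (-2)² - 4·(1) = 0, so r = 1 is a repeated root.
Hence u_h = (C1 + C2*x)*exp(x).
Since exp(x) solves the homogeneous equation (r = 1 is a root of multiplicity 2), multiply the trial by x^2. Try u_p = A*x^2*exp(x). Substituting into the equation and dividing by exp(x) gives A = 4, so u_p = 4*x^2*exp(x).
General solution: u = C1*exp(x) + 4*x^2*exp(x) + C2*x*exp(x).
Apply the initial conditions: u(0) = C1 = 4 and u'(0) = C1 + C2 = -5. Solving gives C1 = 4, C2 = -9.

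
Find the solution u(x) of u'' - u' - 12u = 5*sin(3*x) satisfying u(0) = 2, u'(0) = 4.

u = -7*sin(3*x)/30 + cos(3*x)/30 + 19*exp(-3*x)/42 + 53*exp(4*x)/35

Characteristic equation r² - r - 12 = 0 factors as (r + 3)(r - 4) = 0, so r = -3, 4.
Hence u_h = C1*exp(-3*x) + C2*exp(4*x).
Try u_p = A*cos(3*x) + B*sin(3*x). Substituting and equating the coefficients of cos(3x) and sin(3x) gives A = 1/30, B = -7/30, so u_p = -7*sin(3*x)/30 + cos(3*x)/30.
General solution: u = -7*sin(3*x)/30 + cos(3*x)/30 + C1*exp(-3*x) + C2*exp(4*x).
Apply the initial conditions: u(0) = 1/30 + C1 + C2 = 2 and u'(0) = -7/10 - 3*C1 + 4*C2 = 4. Solving gives C1 = 19/42, C2 = 53/35.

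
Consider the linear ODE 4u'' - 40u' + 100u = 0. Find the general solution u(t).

Divide through by 4: u'' - 10u' + 25u = 0.
Characteristic equation r² - 10r + 25 = 0 has discriminant (-10)² - 4·(25) = 0, so r = 5 is a repeated root.
Hence u_h = (C1 + C2*t)*exp(5*t).

u = C1*exp(5*t) + C2*t*exp(5*t)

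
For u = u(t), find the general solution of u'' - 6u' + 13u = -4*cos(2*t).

u = -4*cos(2*t)/25 + 16*sin(2*t)/75 + C1*cos(2*t)*exp(3*t) + C2*exp(3*t)*sin(2*t)

Characteristic equation r² - 6r + 13 = 0 has discriminant (-6)² - 4·(13) = -16 < 0, so r = 3 ± 2i.
Hence u_h = C1*cos(2*t)*exp(3*t) + C2*exp(3*t)*sin(2*t).
Try u_p = A*cos(2*t) + B*sin(2*t). Substituting and equating the coefficients of cos(2t) and sin(2t) gives A = -4/25, B = 16/75, so u_p = -4*cos(2*t)/25 + 16*sin(2*t)/75.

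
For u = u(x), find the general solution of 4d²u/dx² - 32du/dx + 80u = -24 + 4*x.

Divide through by 4: u'' - 8u' + 20u = -6 + x.
Characteristic equation r² - 8r + 20 = 0 has discriminant (-8)² - 4·(20) = -16 < 0, so r = 4 ± 2i.
Hence u_h = C1*cos(2*x)*exp(4*x) + C2*exp(4*x)*sin(2*x).
For the particular solution try u_p = A0 + A1*x. Substituting and matching coefficients of each power of x gives A0 = -7/25, A1 = 1/20, so u_p = -7/25 + x/20.

u = -7/25 + x/20 + C1*cos(2*x)*exp(4*x) + C2*exp(4*x)*sin(2*x)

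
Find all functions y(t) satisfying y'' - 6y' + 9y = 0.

Characteristic equation r² - 6r + 9 = 0 has discriminant (-6)² - 4·(9) = 0, so r = 3 is a repeated root.
Hence y_h = (C1 + C2*t)*exp(3*t).

y = C1*exp(3*t) + C2*t*exp(3*t)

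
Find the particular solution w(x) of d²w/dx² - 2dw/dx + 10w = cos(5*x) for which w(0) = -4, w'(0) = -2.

Characteristic equation r² - 2r + 10 = 0 has discriminant (-2)² - 4·(10) = -36 < 0, so r = 1 ± 3i.
Hence w_h = C1*cos(3*x)*exp(x) + C2*exp(x)*sin(3*x).
Try w_p = A*cos(5*x) + B*sin(5*x). Substituting and equating the coefficients of cos(5x) and sin(5x) gives A = -3/65, B = -2/65, so w_p = -3*cos(5*x)/65 - 2*sin(5*x)/65.
General solution: w = -3*cos(5*x)/65 - 2*sin(5*x)/65 + C1*cos(3*x)*exp(x) + C2*exp(x)*sin(3*x).
Apply the initial conditions: w(0) = -3/65 + C1 = -4 and w'(0) = -2/13 + C1 + 3*C2 = -2. Solving gives C1 = -257/65, C2 = 137/195.

w = -3*cos(5*x)/65 - 2*sin(5*x)/65 - 257*cos(3*x)*exp(x)/65 + 137*exp(x)*sin(3*x)/195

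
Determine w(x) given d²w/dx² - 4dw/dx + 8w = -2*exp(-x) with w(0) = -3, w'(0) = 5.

Characteristic equation r² - 4r + 8 = 0 has discriminant (-4)² - 4·(8) = -16 < 0, so r = 2 ± 2i.
Hence w_h = C1*cos(2*x)*exp(2*x) + C2*exp(2*x)*sin(2*x).
Try w_p = A*exp(-x). Substituting into the equation and dividing by exp(-x) gives A = -2/13, so w_p = -2*exp(-x)/13.
General solution: w = -2*exp(-x)/13 + C1*cos(2*x)*exp(2*x) + C2*exp(2*x)*sin(2*x).
Apply the initial conditions: w(0) = -2/13 + C1 = -3 and w'(0) = 2/13 + 2*C1 + 2*C2 = 5. Solving gives C1 = -37/13, C2 = 137/26.

w = -2*exp(-x)/13 - 37*cos(2*x)*exp(2*x)/13 + 137*exp(2*x)*sin(2*x)/26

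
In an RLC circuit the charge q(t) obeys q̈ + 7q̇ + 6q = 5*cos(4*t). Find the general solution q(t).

Characteristic equation r² + 7r + 6 = 0 factors as (r + 1)(r + 6) = 0, so r = -1, -6.
Hence q_h = C1*exp(-t) + C2*exp(-6*t).
Try q_p = A*cos(4*t) + B*sin(4*t). Substituting and equating the coefficients of cos(4t) and sin(4t) gives A = -25/442, B = 35/221, so q_p = -25*cos(4*t)/442 + 35*sin(4*t)/221.

q = -25*cos(4*t)/442 + 35*sin(4*t)/221 + C1*exp(-t) + C2*exp(-6*t)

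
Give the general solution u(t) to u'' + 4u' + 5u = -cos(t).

u = -cos(t)/8 - sin(t)/8 + C1*cos(t)*exp(-2*t) + C2*exp(-2*t)*sin(t)

Characteristic equation r² + 4r + 5 = 0 has discriminant (4)² - 4·(5) = -4 < 0, so r = -2 ± i.
Hence u_h = C1*cos(t)*exp(-2*t) + C2*exp(-2*t)*sin(t).
Try u_p = A*cos(t) + B*sin(t). Substituting and equating the coefficients of cos(t) and sin(t) gives A = -1/8, B = -1/8, so u_p = -cos(t)/8 - sin(t)/8.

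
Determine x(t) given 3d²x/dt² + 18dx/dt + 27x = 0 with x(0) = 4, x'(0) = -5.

Divide through by 3: x'' + 6x' + 9x = 0.
Characteristic equation r² + 6r + 9 = 0 has discriminant (6)² - 4·(9) = 0, so r = -3 is a repeated root.
Hence x_h = (C1 + C2*t)*exp(-3*t).
Apply the initial conditions: x(0) = C1 = 4 and x'(0) = C2 - 3*C1 = -5. Solving gives C1 = 4, C2 = 7.

x = 4*exp(-3*t) + 7*t*exp(-3*t)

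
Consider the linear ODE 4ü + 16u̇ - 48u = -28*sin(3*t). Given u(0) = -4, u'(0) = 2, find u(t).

Divide through by 4: u'' + 4u' - 12u = -7*sin(3*t).
Characteristic equation r² + 4r - 12 = 0 factors as (r + 6)(r - 2) = 0, so r = -6, 2.
Hence u_h = C1*exp(-6*t) + C2*exp(2*t).
Try u_p = A*cos(3*t) + B*sin(3*t). Substituting and equating the coefficients of cos(3t) and sin(3t) gives A = 28/195, B = 49/195, so u_p = 28*cos(3*t)/195 + 49*sin(3*t)/195.
General solution: u = 28*cos(3*t)/195 + 49*sin(3*t)/195 + C1*exp(-6*t) + C2*exp(2*t).
Apply the initial conditions: u(0) = 28/195 + C1 + C2 = -4 and u'(0) = 49/65 - 6*C1 + 2*C2 = 2. Solving gives C1 = -143/120, C2 = -307/104.

u = -307*exp(2*t)/104 - 143*exp(-6*t)/120 + 28*cos(3*t)/195 + 49*sin(3*t)/195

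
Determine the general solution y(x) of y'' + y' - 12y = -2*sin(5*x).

Characteristic equation r² + r - 12 = 0 factors as (r - 3)(r + 4) = 0, so r = 3, -4.
Hence y_h = C1*exp(3*x) + C2*exp(-4*x).
Try y_p = A*cos(5*x) + B*sin(5*x). Substituting and equating the coefficients of cos(5x) and sin(5x) gives A = 5/697, B = 37/697, so y_p = 5*cos(5*x)/697 + 37*sin(5*x)/697.

y = 5*cos(5*x)/697 + 37*sin(5*x)/697 + C1*exp(3*x) + C2*exp(-4*x)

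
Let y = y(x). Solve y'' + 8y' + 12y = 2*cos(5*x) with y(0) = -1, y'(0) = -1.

y = -207*exp(-2*x)/116 - 26*cos(5*x)/1769 + 80*sin(5*x)/1769 + 195*exp(-6*x)/244

Characteristic equation r² + 8r + 12 = 0 factors as (r + 6)(r + 2) = 0, so r = -6, -2.
Hence y_h = C1*exp(-6*x) + C2*exp(-2*x).
Try y_p = A*cos(5*x) + B*sin(5*x). Substituting and equating the coefficients of cos(5x) and sin(5x) gives A = -26/1769, B = 80/1769, so y_p = -26*cos(5*x)/1769 + 80*sin(5*x)/1769.
General solution: y = -26*cos(5*x)/1769 + 80*sin(5*x)/1769 + C1*exp(-6*x) + C2*exp(-2*x).
Apply the initial conditions: y(0) = -26/1769 + C1 + C2 = -1 and y'(0) = 400/1769 - 6*C1 - 2*C2 = -1. Solving gives C1 = 195/244, C2 = -207/116.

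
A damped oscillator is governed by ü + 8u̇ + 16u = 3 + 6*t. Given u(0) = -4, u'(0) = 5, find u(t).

Characteristic equation r² + 8r + 16 = 0 has discriminant (8)² - 4·(16) = 0, so r = -4 is a repeated root.
Hence u_h = (C1 + C2*t)*exp(-4*t).
For the particular solution try u_p = A0 + A1*t. Substituting and matching coefficients of each power of t gives A0 = 0, A1 = 3/8, so u_p = 3*t/8.
General solution: u = 3*t/8 + C1*exp(-4*t) + C2*t*exp(-4*t).
Apply the initial conditions: u(0) = C1 = -4 and u'(0) = 3/8 + C2 - 4*C1 = 5. Solving gives C1 = -4, C2 = -91/8.

u = -4*exp(-4*t) + 3*t/8 - 91*t*exp(-4*t)/8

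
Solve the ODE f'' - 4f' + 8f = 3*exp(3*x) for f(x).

Characteristic equation r² - 4r + 8 = 0 has discriminant (-4)² - 4·(8) = -16 < 0, so r = 2 ± 2i.
Hence f_h = C1*cos(2*x)*exp(2*x) + C2*exp(2*x)*sin(2*x).
Try f_p = A*exp(3*x). Substituting into the equation and dividing by exp(3*x) gives A = 3/5, so f_p = 3*exp(3*x)/5.

f = 3*exp(3*x)/5 + C1*cos(2*x)*exp(2*x) + C2*exp(2*x)*sin(2*x)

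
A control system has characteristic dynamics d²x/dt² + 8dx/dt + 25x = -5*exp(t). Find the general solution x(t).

x = -5*exp(t)/34 + C1*cos(3*t)*exp(-4*t) + C2*exp(-4*t)*sin(3*t)

Characteristic equation r² + 8r + 25 = 0 has discriminant (8)² - 4·(25) = -36 < 0, so r = -4 ± 3i.
Hence x_h = C1*cos(3*t)*exp(-4*t) + C2*exp(-4*t)*sin(3*t).
Try x_p = A*exp(t). Substituting into the equation and dividing by exp(t) gives A = -5/34, so x_p = -5*exp(t)/34.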